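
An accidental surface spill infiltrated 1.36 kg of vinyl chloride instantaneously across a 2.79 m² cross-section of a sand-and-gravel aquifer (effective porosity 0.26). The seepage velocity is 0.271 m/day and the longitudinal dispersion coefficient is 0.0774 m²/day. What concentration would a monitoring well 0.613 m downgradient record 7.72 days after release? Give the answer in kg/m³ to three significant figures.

For an instantaneous plane source, C(x,t) = M/(n_e·A·√(4πDt)) · exp(−(x−vt)²/(4Dt)), with n_e·A the pore (flow) area.
Plume center vt = 0.271 × 7.72 = 2.09212 m, so the well at 0.613 m is 1.47912 m upgradient of the peak.
√(4πDt) = 2.740 m, giving peak height M/(n_e·A·√(4πDt)) = 1.36/(0.26 × 2.79 × 2.740) = 0.6842 kg/m³.
(x−vt)²/(4Dt) = (-1.47912)²/(4 × 0.0774 × 7.72) = 0.9154; exp(−0.9154) = 0.4004.
C = 0.6842 × 0.4004 = 0.274 kg/m³.

0.274 kg/m³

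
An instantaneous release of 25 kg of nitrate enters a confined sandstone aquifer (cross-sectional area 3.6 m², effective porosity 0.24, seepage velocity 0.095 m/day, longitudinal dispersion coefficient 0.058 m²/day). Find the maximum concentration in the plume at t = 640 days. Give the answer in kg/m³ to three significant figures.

1.34 kg/m³

The peak of an instantaneous 1D plume sits at x = vt; there the Gaussian factor is 1 and C_max = M/(n_e·A·√(4πDt)), where n_e·A is the pore area the mass is dissolved in.
√(4πDt) = √(4π × 0.058 × 640) = 21.60 m, so C_max = 25/(0.24 × 3.6 × 21.60) = 1.34 kg/m³.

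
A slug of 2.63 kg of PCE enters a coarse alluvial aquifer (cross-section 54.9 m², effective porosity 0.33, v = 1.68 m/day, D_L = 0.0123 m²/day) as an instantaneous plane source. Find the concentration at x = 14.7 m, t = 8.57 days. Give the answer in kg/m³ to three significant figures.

0.102 kg/m³

For an instantaneous plane source, C(x,t) = M/(n_e·A·√(4πDt)) · exp(−(x−vt)²/(4Dt)), with n_e·A the pore (flow) area.
Plume center vt = 1.68 × 8.57 = 14.3976 m, so the well at 14.7 m is 0.3024 m downgradient of the peak.
√(4πDt) = 1.151 m, giving peak height M/(n_e·A·√(4πDt)) = 2.63/(0.33 × 54.9 × 1.151) = 0.1261 kg/m³.
(x−vt)²/(4Dt) = (0.3024)²/(4 × 0.0123 × 8.57) = 0.2169; exp(−0.2169) = 0.8050.
C = 0.1261 × 0.8050 = 0.102 kg/m³.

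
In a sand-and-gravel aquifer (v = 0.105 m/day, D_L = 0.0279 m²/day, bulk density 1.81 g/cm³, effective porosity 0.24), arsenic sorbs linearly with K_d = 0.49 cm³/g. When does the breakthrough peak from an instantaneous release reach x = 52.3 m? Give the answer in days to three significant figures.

2330 days

Retardation factor R = 1 + ρ_b·K_d/n = 1 + 1.81 × 0.49/0.24 = 4.695.
Sorption retards both mechanisms: v_R = v/R = 0.02236 m/day, D_R = D/R = 0.005942 m²/day.
Peak time from v_R²t² + 2D_R t − x² = 0: t = (√(D_R² + v_R²x²) − D_R)/v_R².
√(D_R² + v_R²x²) = √(0.005942² + 0.02236² × 52.3²) = 1.169; v_R² = 0.0005000.
t = (1.169 − 0.005942)/0.0005000 = 2330 days.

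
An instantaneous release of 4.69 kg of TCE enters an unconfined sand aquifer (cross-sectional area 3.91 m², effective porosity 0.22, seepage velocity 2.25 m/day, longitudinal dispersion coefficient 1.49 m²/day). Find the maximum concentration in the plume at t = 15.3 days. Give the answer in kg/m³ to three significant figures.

0.322 kg/m³

The peak of an instantaneous 1D plume sits at x = vt; there the Gaussian factor is 1 and C_max = M/(n_e·A·√(4πDt)), where n_e·A is the pore area the mass is dissolved in.
√(4πDt) = √(4π × 1.49 × 15.3) = 16.93 m, so C_max = 4.69/(0.22 × 3.91 × 16.93) = 0.322 kg/m³.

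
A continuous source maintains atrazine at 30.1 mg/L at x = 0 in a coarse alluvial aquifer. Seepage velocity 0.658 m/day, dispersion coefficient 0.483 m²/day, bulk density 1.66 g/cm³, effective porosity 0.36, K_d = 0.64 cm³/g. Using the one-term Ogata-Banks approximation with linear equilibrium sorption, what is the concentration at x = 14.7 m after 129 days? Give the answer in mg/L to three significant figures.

Retardation factor R = 1 + ρ_b·K_d/n = 1 + 1.66 × 0.64/0.36 = 3.951.
Sorption retards both mechanisms: v_R = v/R = 0.1665 m/day, D_R = D/R = 0.1222 m²/day.
v_R·t = 0.1665 × 129 = 21.4785 m; 2√(D_R t) = 7.941 m; argument = (14.7 − 21.4785)/7.941 = -0.8536.
C = C₀ × ½·erfc(-0.8536) = 30.1 × 0.8863 = 26.7 mg/L.

26.7 mg/L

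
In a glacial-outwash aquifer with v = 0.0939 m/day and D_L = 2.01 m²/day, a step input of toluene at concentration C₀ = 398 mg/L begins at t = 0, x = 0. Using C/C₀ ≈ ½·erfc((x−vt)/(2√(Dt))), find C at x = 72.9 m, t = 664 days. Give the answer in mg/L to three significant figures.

For a continuous step input, C/C₀ ≈ ½·erfc((x−vt)/(2√(Dt))).
vt = 0.0939 × 664 = 62.3496 m and 2√(Dt) = 2√(2.01 × 664) = 73.07 m.
Argument (x−vt)/(2√(Dt)) = (72.9 − 62.3496)/73.07 = 0.1444; ½·erfc(0.1444) = 0.4191.
C = 398 × 0.4191 = 167 mg/L.

167 mg/L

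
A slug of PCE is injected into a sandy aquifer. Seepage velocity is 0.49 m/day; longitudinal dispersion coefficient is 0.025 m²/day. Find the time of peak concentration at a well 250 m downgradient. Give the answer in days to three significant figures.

For the 1D instantaneous-source solution, setting ∂C/∂t = 0 at fixed x gives v²t² + 2Dt − x² = 0, so t = (√(D² + v²x²) − D)/v².
√(D² + v²x²) = √(0.025² + 0.49² × 250²) = 122.5; v² = 0.2401.
t = (122.5 − 0.025)/0.2401 = 510 days (vs. the pure-advection estimate x/v = 510 d).

510 days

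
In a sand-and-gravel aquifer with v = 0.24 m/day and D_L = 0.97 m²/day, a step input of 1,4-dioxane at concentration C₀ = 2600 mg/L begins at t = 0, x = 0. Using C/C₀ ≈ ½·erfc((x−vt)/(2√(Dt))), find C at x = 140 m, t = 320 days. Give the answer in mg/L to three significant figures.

For a continuous step input, C/C₀ ≈ ½·erfc((x−vt)/(2√(Dt))).
vt = 0.24 × 320 = 76.8 m and 2√(Dt) = 2√(0.97 × 320) = 35.24 m.
Argument (x−vt)/(2√(Dt)) = (140 − 76.8)/35.24 = 1.793; ½·erfc(1.793) = 0.005611.
C = 2600 × 0.005611 = 14.6 mg/L.

14.6 mg/L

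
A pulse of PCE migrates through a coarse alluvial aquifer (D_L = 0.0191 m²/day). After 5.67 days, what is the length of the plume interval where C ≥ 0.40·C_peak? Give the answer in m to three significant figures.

1.26 m

The plume is Gaussian with σ = √(2Dt) = √(2 × 0.0191 × 5.67) = 0.4654 m.
C/C_peak = exp(−Δx²/(2σ²)) = 0.40 ⇒ Δx = σ·√(−2 ln 0.40) = 0.4654 × 1.354 = 0.6302 m.
Width = 2Δx = 1.26 m.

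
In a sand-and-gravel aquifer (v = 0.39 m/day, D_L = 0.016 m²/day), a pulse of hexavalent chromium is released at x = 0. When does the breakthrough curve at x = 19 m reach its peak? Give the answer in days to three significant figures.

For the 1D instantaneous-source solution, setting ∂C/∂t = 0 at fixed x gives v²t² + 2Dt − x² = 0, so t = (√(D² + v²x²) − D)/v².
√(D² + v²x²) = √(0.016² + 0.39² × 19²) = 7.410; v² = 0.1521.
t = (7.410 − 0.016)/0.1521 = 48.6 days (vs. the pure-advection estimate x/v = 48.7 d).

48.6 days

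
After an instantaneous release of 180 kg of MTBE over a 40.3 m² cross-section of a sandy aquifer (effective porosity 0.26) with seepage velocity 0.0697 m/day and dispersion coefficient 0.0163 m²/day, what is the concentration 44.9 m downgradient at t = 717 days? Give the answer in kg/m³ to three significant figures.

0.817 kg/m³

For an instantaneous plane source, C(x,t) = M/(n_e·A·√(4πDt)) · exp(−(x−vt)²/(4Dt)), with n_e·A the pore (flow) area.
Plume center vt = 0.0697 × 717 = 49.9749 m, so the well at 44.9 m is 5.0749 m upgradient of the peak.
√(4πDt) = 12.12 m, giving peak height M/(n_e·A·√(4πDt)) = 180/(0.26 × 40.3 × 12.12) = 1.417 kg/m³.
(x−vt)²/(4Dt) = (-5.0749)²/(4 × 0.0163 × 717) = 0.5509; exp(−0.5509) = 0.5764.
C = 1.417 × 0.5764 = 0.817 kg/m³.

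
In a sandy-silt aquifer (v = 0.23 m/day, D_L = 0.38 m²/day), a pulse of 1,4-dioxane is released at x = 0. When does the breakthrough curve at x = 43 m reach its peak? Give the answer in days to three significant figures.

For the 1D instantaneous-source solution, setting ∂C/∂t = 0 at fixed x gives v²t² + 2Dt − x² = 0, so t = (√(D² + v²x²) − D)/v².
√(D² + v²x²) = √(0.38² + 0.23² × 43²) = 9.897; v² = 0.0529.
t = (9.897 − 0.38)/0.0529 = 180 days (vs. the pure-advection estimate x/v = 187 d).

180 days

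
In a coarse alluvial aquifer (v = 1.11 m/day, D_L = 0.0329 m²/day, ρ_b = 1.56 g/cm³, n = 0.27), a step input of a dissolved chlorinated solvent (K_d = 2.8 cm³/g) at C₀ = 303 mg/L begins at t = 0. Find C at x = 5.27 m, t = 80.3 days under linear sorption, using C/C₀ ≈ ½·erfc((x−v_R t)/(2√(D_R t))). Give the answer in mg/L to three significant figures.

Retardation factor R = 1 + ρ_b·K_d/n = 1 + 1.56 × 2.8/0.27 = 17.18.
Sorption retards both mechanisms: v_R = v/R = 0.06461 m/day, D_R = D/R = 0.001915 m²/day.
v_R·t = 0.06461 × 80.3 = 5.188183 m; 2√(D_R t) = 0.7843 m; argument = (5.27 − 5.188183)/0.7843 = 0.1043.
C = C₀ × ½·erfc(0.1043) = 303 × 0.4414 = 134 mg/L.

134 mg/L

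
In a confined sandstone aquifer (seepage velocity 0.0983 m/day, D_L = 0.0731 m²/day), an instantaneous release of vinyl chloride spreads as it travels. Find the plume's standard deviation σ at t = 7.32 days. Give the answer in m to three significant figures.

1.03 m

Dispersive spreading gives a Gaussian with σ² = 2Dt; advection only shifts the center.
σ = √(2 × 0.0731 × 7.32) = 1.03 m.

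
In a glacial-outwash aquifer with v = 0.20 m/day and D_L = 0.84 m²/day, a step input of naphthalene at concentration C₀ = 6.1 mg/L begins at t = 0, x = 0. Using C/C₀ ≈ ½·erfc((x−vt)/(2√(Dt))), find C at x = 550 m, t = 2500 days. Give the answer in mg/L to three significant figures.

For a continuous step input, C/C₀ ≈ ½·erfc((x−vt)/(2√(Dt))).
vt = 0.20 × 2500 = 500 m and 2√(Dt) = 2√(0.84 × 2500) = 91.65 m.
Argument (x−vt)/(2√(Dt)) = (550 − 500)/91.65 = 0.5456; ½·erfc(0.5456) = 0.2202.
C = 6.1 × 0.2202 = 1.34 mg/L.

1.34 mg/L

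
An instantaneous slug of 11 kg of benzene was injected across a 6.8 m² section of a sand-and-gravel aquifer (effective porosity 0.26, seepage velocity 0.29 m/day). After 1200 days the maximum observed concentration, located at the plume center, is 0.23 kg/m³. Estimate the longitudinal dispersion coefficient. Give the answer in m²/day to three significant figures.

0.0485 m²/day

At the plume center C_max = M/(n_e·A·√(4πDt)), so D = M²/(4πt·(n_e·A·C_max)²).
n_e·A·C_max = 0.26 × 6.8 × 0.23 = 0.4066 kg/m.
D = 11²/(4π × 1200 × 0.4066²) = 0.0485 m²/day.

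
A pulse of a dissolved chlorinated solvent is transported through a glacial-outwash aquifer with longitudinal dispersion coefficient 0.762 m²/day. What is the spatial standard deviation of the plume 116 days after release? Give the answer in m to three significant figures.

Dispersive spreading gives a Gaussian with σ² = 2Dt; advection only shifts the center.
σ = √(2 × 0.762 × 116) = 13.3 m.

13.3 m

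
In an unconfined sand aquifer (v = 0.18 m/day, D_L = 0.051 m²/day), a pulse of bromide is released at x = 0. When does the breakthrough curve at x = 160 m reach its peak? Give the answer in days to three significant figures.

887 days

For the 1D instantaneous-source solution, setting ∂C/∂t = 0 at fixed x gives v²t² + 2Dt − x² = 0, so t = (√(D² + v²x²) − D)/v².
√(D² + v²x²) = √(0.051² + 0.18² × 160²) = 28.80; v² = 0.0324.
t = (28.80 − 0.051)/0.0324 = 887 days (vs. the pure-advection estimate x/v = 889 d).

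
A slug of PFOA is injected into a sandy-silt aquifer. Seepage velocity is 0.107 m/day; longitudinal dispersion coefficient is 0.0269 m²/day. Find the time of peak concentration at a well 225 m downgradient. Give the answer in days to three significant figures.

For the 1D instantaneous-source solution, setting ∂C/∂t = 0 at fixed x gives v²t² + 2Dt − x² = 0, so t = (√(D² + v²x²) − D)/v².
√(D² + v²x²) = √(0.0269² + 0.107² × 225²) = 24.08; v² = 0.011449.
t = (24.08 − 0.0269)/0.011449 = 2100 days (vs. the pure-advection estimate x/v = 2100 d).

2100 days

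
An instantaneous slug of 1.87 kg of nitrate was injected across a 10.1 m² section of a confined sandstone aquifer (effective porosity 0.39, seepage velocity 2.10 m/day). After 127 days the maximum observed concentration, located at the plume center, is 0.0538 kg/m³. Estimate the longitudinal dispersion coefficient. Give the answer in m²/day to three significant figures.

0.0488 m²/day

At the plume center C_max = M/(n_e·A·√(4πDt)), so D = M²/(4πt·(n_e·A·C_max)²).
n_e·A·C_max = 0.39 × 10.1 × 0.0538 = 0.2119 kg/m.
D = 1.87²/(4π × 127 × 0.2119²) = 0.0488 m²/day.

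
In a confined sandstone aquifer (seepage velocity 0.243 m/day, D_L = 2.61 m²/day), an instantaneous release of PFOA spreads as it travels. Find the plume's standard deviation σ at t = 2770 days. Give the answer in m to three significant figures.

Dispersive spreading gives a Gaussian with σ² = 2Dt; advection only shifts the center.
σ = √(2 × 2.61 × 2770) = 120 m.

120 m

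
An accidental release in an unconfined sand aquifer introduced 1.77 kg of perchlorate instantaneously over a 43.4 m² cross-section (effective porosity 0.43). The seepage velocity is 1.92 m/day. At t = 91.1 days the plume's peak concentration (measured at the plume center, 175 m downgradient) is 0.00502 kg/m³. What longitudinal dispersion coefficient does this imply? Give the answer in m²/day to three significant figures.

0.312 m²/day

At the plume center C_max = M/(n_e·A·√(4πDt)), so D = M²/(4πt·(n_e·A·C_max)²).
n_e·A·C_max = 0.43 × 43.4 × 0.00502 = 0.09368 kg/m.
D = 1.77²/(4π × 91.1 × 0.09368²) = 0.312 m²/day.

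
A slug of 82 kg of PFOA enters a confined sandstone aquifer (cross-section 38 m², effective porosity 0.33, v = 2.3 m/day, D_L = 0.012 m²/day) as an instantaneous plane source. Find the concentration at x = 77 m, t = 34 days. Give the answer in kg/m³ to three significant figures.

1.20 kg/m³

For an instantaneous plane source, C(x,t) = M/(n_e·A·√(4πDt)) · exp(−(x−vt)²/(4Dt)), with n_e·A the pore (flow) area.
Plume center vt = 2.3 × 34 = 78.2 m, so the well at 77 m is 1.2 m upgradient of the peak.
√(4πDt) = 2.264 m, giving peak height M/(n_e·A·√(4πDt)) = 82/(0.33 × 38 × 2.264) = 2.888 kg/m³.
(x−vt)²/(4Dt) = (-1.2)²/(4 × 0.012 × 34) = 0.8824; exp(−0.8824) = 0.4138.
C = 2.888 × 0.4138 = 1.20 kg/m³.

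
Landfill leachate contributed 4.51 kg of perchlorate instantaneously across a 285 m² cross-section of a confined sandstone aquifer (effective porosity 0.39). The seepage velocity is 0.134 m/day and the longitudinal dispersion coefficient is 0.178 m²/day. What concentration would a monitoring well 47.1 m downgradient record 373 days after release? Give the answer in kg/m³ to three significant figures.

For an instantaneous plane source, C(x,t) = M/(n_e·A·√(4πDt)) · exp(−(x−vt)²/(4Dt)), with n_e·A the pore (flow) area.
Plume center vt = 0.134 × 373 = 49.982 m, so the well at 47.1 m is 2.882 m upgradient of the peak.
√(4πDt) = 28.88 m, giving peak height M/(n_e·A·√(4πDt)) = 4.51/(0.39 × 285 × 28.88) = 0.001405 kg/m³.
(x−vt)²/(4Dt) = (-2.882)²/(4 × 0.178 × 373) = 0.03128; exp(−0.03128) = 0.9692.
C = 0.001405 × 0.9692 = 0.00136 kg/m³.

0.00136 kg/m³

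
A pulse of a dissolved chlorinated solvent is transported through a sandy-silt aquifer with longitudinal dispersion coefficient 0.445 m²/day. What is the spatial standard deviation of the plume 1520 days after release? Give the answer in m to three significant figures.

Dispersive spreading gives a Gaussian with σ² = 2Dt; advection only shifts the center.
σ = √(2 × 0.445 × 1520) = 36.8 m.

36.8 m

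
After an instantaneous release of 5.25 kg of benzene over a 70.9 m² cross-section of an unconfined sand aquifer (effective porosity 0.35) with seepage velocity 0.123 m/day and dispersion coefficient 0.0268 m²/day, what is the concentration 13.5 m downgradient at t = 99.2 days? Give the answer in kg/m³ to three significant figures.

0.0312 kg/m³

For an instantaneous plane source, C(x,t) = M/(n_e·A·√(4πDt)) · exp(−(x−vt)²/(4Dt)), with n_e·A the pore (flow) area.
Plume center vt = 0.123 × 99.2 = 12.2016 m, so the well at 13.5 m is 1.2984 m downgradient of the peak.
√(4πDt) = 5.780 m, giving peak height M/(n_e·A·√(4πDt)) = 5.25/(0.35 × 70.9 × 5.780) = 0.03660 kg/m³.
(x−vt)²/(4Dt) = (1.2984)²/(4 × 0.0268 × 99.2) = 0.1585; exp(−0.1585) = 0.8534.
C = 0.03660 × 0.8534 = 0.0312 kg/m³.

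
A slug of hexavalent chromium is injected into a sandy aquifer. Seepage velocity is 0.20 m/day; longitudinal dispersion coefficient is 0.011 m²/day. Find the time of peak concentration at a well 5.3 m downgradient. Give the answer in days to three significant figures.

For the 1D instantaneous-source solution, setting ∂C/∂t = 0 at fixed x gives v²t² + 2Dt − x² = 0, so t = (√(D² + v²x²) − D)/v².
√(D² + v²x²) = √(0.011² + 0.20² × 5.3²) = 1.060; v² = 0.04.
t = (1.060 − 0.011)/0.04 = 26.2 days (vs. the pure-advection estimate x/v = 26.5 d).

26.2 days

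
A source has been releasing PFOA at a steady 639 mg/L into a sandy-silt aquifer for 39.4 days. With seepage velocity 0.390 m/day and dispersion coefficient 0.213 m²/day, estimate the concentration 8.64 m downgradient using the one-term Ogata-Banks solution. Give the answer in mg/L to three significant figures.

For a continuous step input, C/C₀ ≈ ½·erfc((x−vt)/(2√(Dt))).
vt = 0.390 × 39.4 = 15.366 m and 2√(Dt) = 2√(0.213 × 39.4) = 5.794 m.
Argument (x−vt)/(2√(Dt)) = (8.64 − 15.366)/5.794 = -1.161; ½·erfc(-1.161) = 0.9497.
C = 639 × 0.9497 = 607 mg/L.

607 mg/L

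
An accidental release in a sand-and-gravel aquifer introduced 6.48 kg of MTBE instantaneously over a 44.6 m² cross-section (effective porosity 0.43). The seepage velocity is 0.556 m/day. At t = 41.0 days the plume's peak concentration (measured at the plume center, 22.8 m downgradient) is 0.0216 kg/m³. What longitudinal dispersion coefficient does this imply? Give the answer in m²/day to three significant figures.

At the plume center C_max = M/(n_e·A·√(4πDt)), so D = M²/(4πt·(n_e·A·C_max)²).
n_e·A·C_max = 0.43 × 44.6 × 0.0216 = 0.4142 kg/m.
D = 6.48²/(4π × 41.0 × 0.4142²) = 0.475 m²/day.

0.475 m²/day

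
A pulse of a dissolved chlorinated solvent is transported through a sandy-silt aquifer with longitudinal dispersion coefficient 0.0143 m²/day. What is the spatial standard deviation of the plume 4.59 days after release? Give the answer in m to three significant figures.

0.362 m

Dispersive spreading gives a Gaussian with σ² = 2Dt; advection only shifts the center.
σ = √(2 × 0.0143 × 4.59) = 0.362 m.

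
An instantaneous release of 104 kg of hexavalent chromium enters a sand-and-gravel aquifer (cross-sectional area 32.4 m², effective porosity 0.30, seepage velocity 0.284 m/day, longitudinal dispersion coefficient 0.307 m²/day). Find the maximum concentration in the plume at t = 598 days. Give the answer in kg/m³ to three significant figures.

The peak of an instantaneous 1D plume sits at x = vt; there the Gaussian factor is 1 and C_max = M/(n_e·A·√(4πDt)), where n_e·A is the pore area the mass is dissolved in.
√(4πDt) = √(4π × 0.307 × 598) = 48.03 m, so C_max = 104/(0.30 × 32.4 × 48.03) = 0.223 kg/m³.

0.223 kg/m³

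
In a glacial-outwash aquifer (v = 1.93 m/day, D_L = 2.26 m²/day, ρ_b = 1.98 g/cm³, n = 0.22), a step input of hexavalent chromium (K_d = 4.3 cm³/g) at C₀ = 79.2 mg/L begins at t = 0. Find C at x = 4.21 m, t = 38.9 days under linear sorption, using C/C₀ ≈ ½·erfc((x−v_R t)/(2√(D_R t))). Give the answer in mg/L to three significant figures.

10.7 mg/L

Retardation factor R = 1 + ρ_b·K_d/n = 1 + 1.98 × 4.3/0.22 = 39.70.
Sorption retards both mechanisms: v_R = v/R = 0.04861 m/day, D_R = D/R = 0.05693 m²/day.
v_R·t = 0.04861 × 38.9 = 1.890929 m; 2√(D_R t) = 2.976 m; argument = (4.21 − 1.890929)/2.976 = 0.7793.
C = C₀ × ½·erfc(0.7793) = 79.2 × 0.1352 = 10.7 mg/L.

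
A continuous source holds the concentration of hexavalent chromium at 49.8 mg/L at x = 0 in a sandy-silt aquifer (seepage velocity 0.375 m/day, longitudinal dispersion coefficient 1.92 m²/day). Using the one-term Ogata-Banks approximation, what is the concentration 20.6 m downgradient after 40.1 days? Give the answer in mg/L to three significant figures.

16.3 mg/L

For a continuous step input, C/C₀ ≈ ½·erfc((x−vt)/(2√(Dt))).
vt = 0.375 × 40.1 = 15.0375 m and 2√(Dt) = 2√(1.92 × 40.1) = 17.55 m.
Argument (x−vt)/(2√(Dt)) = (20.6 − 15.0375)/17.55 = 0.3170; ½·erfc(0.3170) = 0.3270.
C = 49.8 × 0.3270 = 16.3 mg/L.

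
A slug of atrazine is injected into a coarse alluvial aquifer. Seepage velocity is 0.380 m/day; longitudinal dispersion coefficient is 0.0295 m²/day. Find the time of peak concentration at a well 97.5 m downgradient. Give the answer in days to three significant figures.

For the 1D instantaneous-source solution, setting ∂C/∂t = 0 at fixed x gives v²t² + 2Dt − x² = 0, so t = (√(D² + v²x²) − D)/v².
√(D² + v²x²) = √(0.0295² + 0.380² × 97.5²) = 37.05; v² = 0.1444.
t = (37.05 − 0.0295)/0.1444 = 256 days (vs. the pure-advection estimate x/v = 257 d).

256 days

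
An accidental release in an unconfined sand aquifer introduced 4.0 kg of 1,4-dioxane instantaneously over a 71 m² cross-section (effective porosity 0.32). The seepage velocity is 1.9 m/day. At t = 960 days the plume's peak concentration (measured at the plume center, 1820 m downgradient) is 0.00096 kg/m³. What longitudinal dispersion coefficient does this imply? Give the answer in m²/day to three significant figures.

At the plume center C_max = M/(n_e·A·√(4πDt)), so D = M²/(4πt·(n_e·A·C_max)²).
n_e·A·C_max = 0.32 × 71 × 0.00096 = 0.02181 kg/m.
D = 4.0²/(4π × 960 × 0.02181²) = 2.79 m²/day.

2.79 m²/day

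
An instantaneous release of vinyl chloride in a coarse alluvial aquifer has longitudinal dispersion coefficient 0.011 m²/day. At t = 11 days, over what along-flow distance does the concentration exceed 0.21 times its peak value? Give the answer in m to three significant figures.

1.74 m

The plume is Gaussian with σ = √(2Dt) = √(2 × 0.011 × 11) = 0.4919 m.
C/C_peak = exp(−Δx²/(2σ²)) = 0.21 ⇒ Δx = σ·√(−2 ln 0.21) = 0.4919 × 1.767 = 0.8692 m.
Width = 2Δx = 1.74 m.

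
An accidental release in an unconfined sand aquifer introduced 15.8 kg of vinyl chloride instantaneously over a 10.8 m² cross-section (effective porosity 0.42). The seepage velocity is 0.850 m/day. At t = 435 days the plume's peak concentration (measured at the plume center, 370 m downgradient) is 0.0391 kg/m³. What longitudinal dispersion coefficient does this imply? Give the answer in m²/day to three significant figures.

At the plume center C_max = M/(n_e·A·√(4πDt)), so D = M²/(4πt·(n_e·A·C_max)²).
n_e·A·C_max = 0.42 × 10.8 × 0.0391 = 0.1774 kg/m.
D = 15.8²/(4π × 435 × 0.1774²) = 1.45 m²/day.

1.45 m²/day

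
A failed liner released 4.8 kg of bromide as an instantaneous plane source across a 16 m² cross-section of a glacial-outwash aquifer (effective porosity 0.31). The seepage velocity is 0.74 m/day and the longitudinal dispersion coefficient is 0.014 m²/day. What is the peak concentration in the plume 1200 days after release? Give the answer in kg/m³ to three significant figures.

0.0666 kg/m³

The peak of an instantaneous 1D plume sits at x = vt; there the Gaussian factor is 1 and C_max = M/(n_e·A·√(4πDt)), where n_e·A is the pore area the mass is dissolved in.
√(4πDt) = √(4π × 0.014 × 1200) = 14.53 m, so C_max = 4.8/(0.31 × 16 × 14.53) = 0.0666 kg/m³.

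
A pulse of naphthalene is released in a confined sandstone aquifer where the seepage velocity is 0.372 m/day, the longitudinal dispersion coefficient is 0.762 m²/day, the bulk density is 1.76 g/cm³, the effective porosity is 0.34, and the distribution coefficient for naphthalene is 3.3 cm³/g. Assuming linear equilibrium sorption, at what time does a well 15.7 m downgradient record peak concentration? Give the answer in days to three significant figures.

Retardation factor R = 1 + ρ_b·K_d/n = 1 + 1.76 × 3.3/0.34 = 18.08.
Sorption retards both mechanisms: v_R = v/R = 0.02058 m/day, D_R = D/R = 0.04215 m²/day.
Peak time from v_R²t² + 2D_R t − x² = 0: t = (√(D_R² + v_R²x²) − D_R)/v_R².
√(D_R² + v_R²x²) = √(0.04215² + 0.02058² × 15.7²) = 0.3258; v_R² = 0.0004235.
t = (0.3258 − 0.04215)/0.0004235 = 670 days.

670 days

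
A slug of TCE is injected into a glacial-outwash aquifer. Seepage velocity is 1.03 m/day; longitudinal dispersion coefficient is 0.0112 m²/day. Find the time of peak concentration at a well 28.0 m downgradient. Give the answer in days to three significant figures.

27.2 days

For the 1D instantaneous-source solution, setting ∂C/∂t = 0 at fixed x gives v²t² + 2Dt − x² = 0, so t = (√(D² + v²x²) − D)/v².
√(D² + v²x²) = √(0.0112² + 1.03² × 28.0²) = 28.84; v² = 1.0609.
t = (28.84 − 0.0112)/1.0609 = 27.2 days (vs. the pure-advection estimate x/v = 27.2 d).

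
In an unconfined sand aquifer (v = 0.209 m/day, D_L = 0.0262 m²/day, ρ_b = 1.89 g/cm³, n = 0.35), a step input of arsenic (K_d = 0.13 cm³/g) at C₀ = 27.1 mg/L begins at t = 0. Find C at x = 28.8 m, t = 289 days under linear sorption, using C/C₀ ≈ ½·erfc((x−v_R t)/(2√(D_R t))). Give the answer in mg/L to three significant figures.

26.8 mg/L

Retardation factor R = 1 + ρ_b·K_d/n = 1 + 1.89 × 0.13/0.35 = 1.702.
Sorption retards both mechanisms: v_R = v/R = 0.1228 m/day, D_R = D/R = 0.01539 m²/day.
v_R·t = 0.1228 × 289 = 35.4892 m; 2√(D_R t) = 4.218 m; argument = (28.8 − 35.4892)/4.218 = -1.586.
C = C₀ × ½·erfc(-1.586) = 27.1 × 0.9875 = 26.8 mg/L.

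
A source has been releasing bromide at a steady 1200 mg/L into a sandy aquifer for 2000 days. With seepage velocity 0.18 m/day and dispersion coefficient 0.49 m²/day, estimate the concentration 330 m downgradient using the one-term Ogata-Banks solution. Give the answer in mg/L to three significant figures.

For a continuous step input, C/C₀ ≈ ½·erfc((x−vt)/(2√(Dt))).
vt = 0.18 × 2000 = 360 m and 2√(Dt) = 2√(0.49 × 2000) = 62.61 m.
Argument (x−vt)/(2√(Dt)) = (330 − 360)/62.61 = -0.4792; ½·erfc(-0.4792) = 0.7510.
C = 1200 × 0.7510 = 901 mg/L.

901 mg/L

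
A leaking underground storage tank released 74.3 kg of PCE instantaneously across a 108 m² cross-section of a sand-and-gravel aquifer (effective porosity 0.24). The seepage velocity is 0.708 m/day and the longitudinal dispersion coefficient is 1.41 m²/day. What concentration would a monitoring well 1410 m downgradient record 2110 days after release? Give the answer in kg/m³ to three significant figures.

0.00821 kg/m³

For an instantaneous plane source, C(x,t) = M/(n_e·A·√(4πDt)) · exp(−(x−vt)²/(4Dt)), with n_e·A the pore (flow) area.
Plume center vt = 0.708 × 2110 = 1493.88 m, so the well at 1410 m is 83.88 m upgradient of the peak.
√(4πDt) = 193.4 m, giving peak height M/(n_e·A·√(4πDt)) = 74.3/(0.24 × 108 × 193.4) = 0.01482 kg/m³.
(x−vt)²/(4Dt) = (-83.88)²/(4 × 1.41 × 2110) = 0.5912; exp(−0.5912) = 0.5537.
C = 0.01482 × 0.5537 = 0.00821 kg/m³.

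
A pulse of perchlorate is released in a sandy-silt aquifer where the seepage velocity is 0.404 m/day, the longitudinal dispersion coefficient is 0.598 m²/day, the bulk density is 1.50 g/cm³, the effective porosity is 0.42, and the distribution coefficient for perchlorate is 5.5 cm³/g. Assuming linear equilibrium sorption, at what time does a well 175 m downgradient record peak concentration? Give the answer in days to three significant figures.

8870 days

Retardation factor R = 1 + ρ_b·K_d/n = 1 + 1.50 × 5.5/0.42 = 20.64.
Sorption retards both mechanisms: v_R = v/R = 0.01957 m/day, D_R = D/R = 0.02897 m²/day.
Peak time from v_R²t² + 2D_R t − x² = 0: t = (√(D_R² + v_R²x²) − D_R)/v_R².
√(D_R² + v_R²x²) = √(0.02897² + 0.01957² × 175²) = 3.425; v_R² = 0.0003830.
t = (3.425 − 0.02897)/0.0003830 = 8870 days.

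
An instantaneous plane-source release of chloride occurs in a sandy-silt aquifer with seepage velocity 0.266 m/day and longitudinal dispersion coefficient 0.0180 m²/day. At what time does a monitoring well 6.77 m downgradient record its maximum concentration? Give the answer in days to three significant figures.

For the 1D instantaneous-source solution, setting ∂C/∂t = 0 at fixed x gives v²t² + 2Dt − x² = 0, so t = (√(D² + v²x²) − D)/v².
√(D² + v²x²) = √(0.0180² + 0.266² × 6.77²) = 1.801; v² = 0.070756.
t = (1.801 − 0.0180)/0.070756 = 25.2 days (vs. the pure-advection estimate x/v = 25.5 d).

25.2 days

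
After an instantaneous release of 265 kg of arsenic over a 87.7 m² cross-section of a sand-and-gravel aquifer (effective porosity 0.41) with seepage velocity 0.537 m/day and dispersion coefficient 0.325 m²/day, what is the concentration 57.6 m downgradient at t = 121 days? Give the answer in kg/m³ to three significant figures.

For an instantaneous plane source, C(x,t) = M/(n_e·A·√(4πDt)) · exp(−(x−vt)²/(4Dt)), with n_e·A the pore (flow) area.
Plume center vt = 0.537 × 121 = 64.977 m, so the well at 57.6 m is 7.377 m upgradient of the peak.
√(4πDt) = 22.23 m, giving peak height M/(n_e·A·√(4πDt)) = 265/(0.41 × 87.7 × 22.23) = 0.3315 kg/m³.
(x−vt)²/(4Dt) = (-7.377)²/(4 × 0.325 × 121) = 0.3460; exp(−0.3460) = 0.7075.
C = 0.3315 × 0.7075 = 0.235 kg/m³.

0.235 kg/m³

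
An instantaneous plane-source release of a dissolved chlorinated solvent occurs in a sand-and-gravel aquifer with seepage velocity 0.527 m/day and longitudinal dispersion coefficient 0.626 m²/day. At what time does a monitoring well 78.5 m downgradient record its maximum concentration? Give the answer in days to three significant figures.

For the 1D instantaneous-source solution, setting ∂C/∂t = 0 at fixed x gives v²t² + 2Dt − x² = 0, so t = (√(D² + v²x²) − D)/v².
√(D² + v²x²) = √(0.626² + 0.527² × 78.5²) = 41.37; v² = 0.277729.
t = (41.37 − 0.626)/0.277729 = 147 days (vs. the pure-advection estimate x/v = 149 d).

147 days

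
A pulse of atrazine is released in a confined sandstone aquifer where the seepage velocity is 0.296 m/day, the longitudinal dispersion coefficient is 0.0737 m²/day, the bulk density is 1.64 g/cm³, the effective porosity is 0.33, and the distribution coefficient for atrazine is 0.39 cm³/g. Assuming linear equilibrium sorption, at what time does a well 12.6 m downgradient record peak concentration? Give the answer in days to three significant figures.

Retardation factor R = 1 + ρ_b·K_d/n = 1 + 1.64 × 0.39/0.33 = 2.938.
Sorption retards both mechanisms: v_R = v/R = 0.1007 m/day, D_R = D/R = 0.02509 m²/day.
Peak time from v_R²t² + 2D_R t − x² = 0: t = (√(D_R² + v_R²x²) − D_R)/v_R².
√(D_R² + v_R²x²) = √(0.02509² + 0.1007² × 12.6²) = 1.269; v_R² = 0.01014.
t = (1.269 − 0.02509)/0.01014 = 123 days.

123 days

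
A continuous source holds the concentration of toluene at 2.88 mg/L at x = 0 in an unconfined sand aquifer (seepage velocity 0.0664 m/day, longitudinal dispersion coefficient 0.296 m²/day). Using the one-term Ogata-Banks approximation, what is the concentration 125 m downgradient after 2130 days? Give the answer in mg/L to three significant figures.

1.95 mg/L

For a continuous step input, C/C₀ ≈ ½·erfc((x−vt)/(2√(Dt))).
vt = 0.0664 × 2130 = 141.432 m and 2√(Dt) = 2√(0.296 × 2130) = 50.22 m.
Argument (x−vt)/(2√(Dt)) = (125 − 141.432)/50.22 = -0.3272; ½·erfc(-0.3272) = 0.6782.
C = 2.88 × 0.6782 = 1.95 mg/L.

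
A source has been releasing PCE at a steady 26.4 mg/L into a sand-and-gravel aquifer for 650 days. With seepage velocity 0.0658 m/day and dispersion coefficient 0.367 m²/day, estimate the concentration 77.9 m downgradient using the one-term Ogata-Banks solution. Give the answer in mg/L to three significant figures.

1.42 mg/L

For a continuous step input, C/C₀ ≈ ½·erfc((x−vt)/(2√(Dt))).
vt = 0.0658 × 650 = 42.77 m and 2√(Dt) = 2√(0.367 × 650) = 30.89 m.
Argument (x−vt)/(2√(Dt)) = (77.9 − 42.77)/30.89 = 1.137; ½·erfc(1.137) = 0.05392.
C = 26.4 × 0.05392 = 1.42 mg/L.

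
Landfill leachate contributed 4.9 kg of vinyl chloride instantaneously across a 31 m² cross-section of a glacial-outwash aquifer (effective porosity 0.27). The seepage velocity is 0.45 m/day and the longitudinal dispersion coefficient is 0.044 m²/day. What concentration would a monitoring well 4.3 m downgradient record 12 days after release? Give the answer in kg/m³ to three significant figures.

0.128 kg/m³

For an instantaneous plane source, C(x,t) = M/(n_e·A·√(4πDt)) · exp(−(x−vt)²/(4Dt)), with n_e·A the pore (flow) area.
Plume center vt = 0.45 × 12 = 5.4 m, so the well at 4.3 m is 1.1 m upgradient of the peak.
√(4πDt) = 2.576 m, giving peak height M/(n_e·A·√(4πDt)) = 4.9/(0.27 × 31 × 2.576) = 0.2273 kg/m³.
(x−vt)²/(4Dt) = (-1.1)²/(4 × 0.044 × 12) = 0.5729; exp(−0.5729) = 0.5639.
C = 0.2273 × 0.5639 = 0.128 kg/m³.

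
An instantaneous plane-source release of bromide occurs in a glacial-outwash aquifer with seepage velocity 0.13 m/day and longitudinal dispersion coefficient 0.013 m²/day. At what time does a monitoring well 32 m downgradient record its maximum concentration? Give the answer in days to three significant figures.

For the 1D instantaneous-source solution, setting ∂C/∂t = 0 at fixed x gives v²t² + 2Dt − x² = 0, so t = (√(D² + v²x²) − D)/v².
√(D² + v²x²) = √(0.013² + 0.13² × 32²) = 4.160; v² = 0.0169.
t = (4.160 − 0.013)/0.0169 = 245 days (vs. the pure-advection estimate x/v = 246 d).

245 days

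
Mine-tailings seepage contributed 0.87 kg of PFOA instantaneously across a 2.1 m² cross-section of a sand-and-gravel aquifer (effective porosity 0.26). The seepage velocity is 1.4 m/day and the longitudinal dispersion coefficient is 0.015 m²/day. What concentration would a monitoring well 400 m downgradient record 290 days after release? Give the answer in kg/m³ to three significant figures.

0.0272 kg/m³

For an instantaneous plane source, C(x,t) = M/(n_e·A·√(4πDt)) · exp(−(x−vt)²/(4Dt)), with n_e·A the pore (flow) area.
Plume center vt = 1.4 × 290 = 406 m, so the well at 400 m is 6 m upgradient of the peak.
√(4πDt) = 7.393 m, giving peak height M/(n_e·A·√(4πDt)) = 0.87/(0.26 × 2.1 × 7.393) = 0.2155 kg/m³.
(x−vt)²/(4Dt) = (-6)²/(4 × 0.015 × 290) = 2.069; exp(−2.069) = 0.1263.
C = 0.2155 × 0.1263 = 0.0272 kg/m³.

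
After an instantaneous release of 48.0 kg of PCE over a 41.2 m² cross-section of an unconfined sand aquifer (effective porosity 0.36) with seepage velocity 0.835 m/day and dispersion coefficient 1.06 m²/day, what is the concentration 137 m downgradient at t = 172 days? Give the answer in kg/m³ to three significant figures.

0.0637 kg/m³

For an instantaneous plane source, C(x,t) = M/(n_e·A·√(4πDt)) · exp(−(x−vt)²/(4Dt)), with n_e·A the pore (flow) area.
Plume center vt = 0.835 × 172 = 143.62 m, so the well at 137 m is 6.62 m upgradient of the peak.
√(4πDt) = 47.87 m, giving peak height M/(n_e·A·√(4πDt)) = 48.0/(0.36 × 41.2 × 47.87) = 0.06760 kg/m³.
(x−vt)²/(4Dt) = (-6.62)²/(4 × 1.06 × 172) = 0.06009; exp(−0.06009) = 0.9417.
C = 0.06760 × 0.9417 = 0.0637 kg/m³.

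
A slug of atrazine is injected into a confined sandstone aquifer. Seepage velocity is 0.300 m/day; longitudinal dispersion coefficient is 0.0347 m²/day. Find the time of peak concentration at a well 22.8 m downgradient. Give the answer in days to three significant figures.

For the 1D instantaneous-source solution, setting ∂C/∂t = 0 at fixed x gives v²t² + 2Dt − x² = 0, so t = (√(D² + v²x²) − D)/v².
√(D² + v²x²) = √(0.0347² + 0.300² × 22.8²) = 6.840; v² = 0.09.
t = (6.840 − 0.0347)/0.09 = 75.6 days (vs. the pure-advection estimate x/v = 76.0 d).

75.6 days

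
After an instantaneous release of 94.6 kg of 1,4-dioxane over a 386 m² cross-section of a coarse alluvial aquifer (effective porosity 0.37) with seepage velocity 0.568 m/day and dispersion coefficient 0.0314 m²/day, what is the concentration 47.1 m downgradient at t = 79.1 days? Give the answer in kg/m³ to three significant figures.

For an instantaneous plane source, C(x,t) = M/(n_e·A·√(4πDt)) · exp(−(x−vt)²/(4Dt)), with n_e·A the pore (flow) area.
Plume center vt = 0.568 × 79.1 = 44.9288 m, so the well at 47.1 m is 2.1712 m downgradient of the peak.
√(4πDt) = 5.587 m, giving peak height M/(n_e·A·√(4πDt)) = 94.6/(0.37 × 386 × 5.587) = 0.1186 kg/m³.
(x−vt)²/(4Dt) = (2.1712)²/(4 × 0.0314 × 79.1) = 0.4745; exp(−0.4745) = 0.6222.
C = 0.1186 × 0.6222 = 0.0738 kg/m³.

0.0738 kg/m³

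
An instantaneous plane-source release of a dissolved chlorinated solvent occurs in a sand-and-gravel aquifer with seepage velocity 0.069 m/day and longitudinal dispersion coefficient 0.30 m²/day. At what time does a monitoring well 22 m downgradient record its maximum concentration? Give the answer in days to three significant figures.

262 days

For the 1D instantaneous-source solution, setting ∂C/∂t = 0 at fixed x gives v²t² + 2Dt − x² = 0, so t = (√(D² + v²x²) − D)/v².
√(D² + v²x²) = √(0.30² + 0.069² × 22²) = 1.547; v² = 0.004761.
t = (1.547 − 0.30)/0.004761 = 262 days (vs. the pure-advection estimate x/v = 319 d).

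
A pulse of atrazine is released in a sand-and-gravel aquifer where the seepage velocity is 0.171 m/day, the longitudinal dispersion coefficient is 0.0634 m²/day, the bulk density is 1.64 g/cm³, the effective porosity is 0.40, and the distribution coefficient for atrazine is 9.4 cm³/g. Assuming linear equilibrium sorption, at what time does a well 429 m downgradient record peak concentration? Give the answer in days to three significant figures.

99100 days

Retardation factor R = 1 + ρ_b·K_d/n = 1 + 1.64 × 9.4/0.40 = 39.54.
Sorption retards both mechanisms: v_R = v/R = 0.004325 m/day, D_R = D/R = 0.001603 m²/day.
Peak time from v_R²t² + 2D_R t − x² = 0: t = (√(D_R² + v_R²x²) − D_R)/v_R².
√(D_R² + v_R²x²) = √(0.001603² + 0.004325² × 429²) = 1.855; v_R² = 1.871e-05.
t = (1.855 − 0.001603)/1.871e-05 = 99100 days.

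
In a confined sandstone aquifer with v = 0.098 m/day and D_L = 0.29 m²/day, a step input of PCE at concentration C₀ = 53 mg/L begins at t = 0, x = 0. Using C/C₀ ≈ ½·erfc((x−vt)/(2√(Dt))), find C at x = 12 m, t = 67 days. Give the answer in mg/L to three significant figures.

10.2 mg/L

For a continuous step input, C/C₀ ≈ ½·erfc((x−vt)/(2√(Dt))).
vt = 0.098 × 67 = 6.566 m and 2√(Dt) = 2√(0.29 × 67) = 8.816 m.
Argument (x−vt)/(2√(Dt)) = (12 − 6.566)/8.816 = 0.6164; ½·erfc(0.6164) = 0.1917.
C = 53 × 0.1917 = 10.2 mg/L.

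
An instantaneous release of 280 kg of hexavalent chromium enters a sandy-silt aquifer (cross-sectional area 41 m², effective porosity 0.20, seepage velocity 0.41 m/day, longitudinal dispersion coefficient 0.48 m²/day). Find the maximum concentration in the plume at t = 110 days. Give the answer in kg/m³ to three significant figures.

The peak of an instantaneous 1D plume sits at x = vt; there the Gaussian factor is 1 and C_max = M/(n_e·A·√(4πDt)), where n_e·A is the pore area the mass is dissolved in.
√(4πDt) = √(4π × 0.48 × 110) = 25.76 m, so C_max = 280/(0.20 × 41 × 25.76) = 1.33 kg/m³.

1.33 kg/m³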